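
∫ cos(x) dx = sin(x) + C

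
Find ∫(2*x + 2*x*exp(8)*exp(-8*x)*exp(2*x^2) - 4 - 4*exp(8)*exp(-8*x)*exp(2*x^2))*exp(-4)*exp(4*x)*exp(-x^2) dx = 2*sinh((x - 2)^2) + C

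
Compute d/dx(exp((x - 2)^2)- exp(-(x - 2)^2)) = (2*x*exp(2*x^2 - 8*x + 8) + 2*x - 4*exp(2*x^2 - 8*x + 8) - 4)*exp(-x^2 + 4*x - 4)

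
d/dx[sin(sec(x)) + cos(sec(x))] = sqrt(2)*sin(x)*cos(pi/4 + 1/cos(x))/cos(x)^2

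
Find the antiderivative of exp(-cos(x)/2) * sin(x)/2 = exp(-cos(x)/2) + C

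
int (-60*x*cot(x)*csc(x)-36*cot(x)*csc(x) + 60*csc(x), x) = (60*x + 36)*csc(x) + C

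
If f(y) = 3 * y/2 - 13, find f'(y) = 3/2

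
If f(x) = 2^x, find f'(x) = 2^x*log(2)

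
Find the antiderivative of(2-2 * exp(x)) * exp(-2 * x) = (2*exp(x) - 1)*exp(-2*x) + C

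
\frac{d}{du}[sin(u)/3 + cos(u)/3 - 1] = -sin(u)/3 + cos(u)/3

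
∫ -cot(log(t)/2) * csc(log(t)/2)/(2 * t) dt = csc(log(t)/2) + C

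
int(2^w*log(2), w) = 2^w + C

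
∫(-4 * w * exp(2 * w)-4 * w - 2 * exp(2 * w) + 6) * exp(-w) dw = -4*(2*w - 1)*sinh(w) + C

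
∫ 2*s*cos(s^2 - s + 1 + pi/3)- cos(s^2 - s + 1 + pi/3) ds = sin(s^2 - s + 1 + pi/3) + C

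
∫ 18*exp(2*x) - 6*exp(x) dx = (3*exp(x) - 1)^2 + C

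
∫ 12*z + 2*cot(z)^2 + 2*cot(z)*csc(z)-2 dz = 6*z^2 - 4*z - 2*cot(z) - 2*csc(z) + C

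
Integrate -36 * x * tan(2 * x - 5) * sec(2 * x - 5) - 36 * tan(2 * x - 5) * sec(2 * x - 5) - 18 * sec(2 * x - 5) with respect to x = (-18*x - 18)*sec(2*x - 5) + C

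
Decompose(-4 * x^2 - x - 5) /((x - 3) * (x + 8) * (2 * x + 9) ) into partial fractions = 326/(105*(2*x + 9)) - 23/(7*(x + 8)) - 4/(15*(x - 3))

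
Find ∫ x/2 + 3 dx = x^2/4 + 3*x + C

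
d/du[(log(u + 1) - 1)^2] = (2*log(u + 1) - 2)/(u + 1)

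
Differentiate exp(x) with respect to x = exp(x)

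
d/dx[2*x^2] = 4*x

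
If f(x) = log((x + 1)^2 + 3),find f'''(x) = (4*x^3 + 12*x^2 - 24*x - 32)/(x^6 + 6*x^5 + 24*x^4 + 56*x^3 + 96*x^2 + 96*x + 64)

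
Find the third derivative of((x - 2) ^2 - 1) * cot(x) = -6*x^2*cot(x)^4 - 8*x^2*cot(x)^2 - 2*x^2 + 24*x*cot(x)^4 + 12*x*cot(x)^3 + 32*x*cot(x)^2 + 12*x*cot(x) + 8*x - 18*cot(x)^4 - 24*cot(x)^3 - 30*cot(x)^2 - 24*cot(x) - 12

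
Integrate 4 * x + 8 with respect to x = 2*x^2 + 8*x + C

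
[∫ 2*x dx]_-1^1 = 0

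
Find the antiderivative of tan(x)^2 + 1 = tan(x) + C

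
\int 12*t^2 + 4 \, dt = 4*t^3 + 4*t + C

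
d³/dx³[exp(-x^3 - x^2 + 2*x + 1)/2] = (-27*x^6 - 54*x^5 + 18*x^4 + 118*x^3 + 42*x^2 - 48*x - 10)*exp(-x^3 - x^2 + 2*x + 1)/2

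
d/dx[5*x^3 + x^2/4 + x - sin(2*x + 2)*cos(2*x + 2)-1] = 15*x^2 + x/2 + 2*sin(2*x + 2)^2 - 2*cos(2*x + 2)^2 + 1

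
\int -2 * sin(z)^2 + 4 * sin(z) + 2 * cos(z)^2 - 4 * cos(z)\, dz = (sqrt(2)*sin(z + pi/4) - 2)^2 + C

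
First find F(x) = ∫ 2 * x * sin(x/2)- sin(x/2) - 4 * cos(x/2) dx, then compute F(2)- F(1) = -6*cos(1) + 2*cos(1/2)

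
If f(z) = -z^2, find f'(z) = -2*z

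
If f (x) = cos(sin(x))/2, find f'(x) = -sin(sin(x))*cos(x)/2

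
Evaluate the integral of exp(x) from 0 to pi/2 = -1 + exp(pi/2)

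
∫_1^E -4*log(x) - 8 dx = 4 - 8*E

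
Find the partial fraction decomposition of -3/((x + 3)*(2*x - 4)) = 3/(10*(x + 3)) - 3/(10*(x - 2))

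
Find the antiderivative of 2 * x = x^2 + C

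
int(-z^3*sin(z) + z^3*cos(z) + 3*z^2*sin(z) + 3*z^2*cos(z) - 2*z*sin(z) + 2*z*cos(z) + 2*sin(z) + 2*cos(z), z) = sqrt(2)*z*(z^2 + 2)*sin(z + pi/4) + C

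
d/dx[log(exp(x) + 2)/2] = exp(x)/(2*exp(x) + 4)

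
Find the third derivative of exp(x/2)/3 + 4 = exp(x/2)/24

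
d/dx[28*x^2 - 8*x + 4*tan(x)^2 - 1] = 56*x + 8*sin(x)/cos(x)^3 - 8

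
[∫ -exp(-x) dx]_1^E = -exp(-1) + exp(-E)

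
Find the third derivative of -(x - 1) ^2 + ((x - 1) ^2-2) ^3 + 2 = 120*x^3 - 360*x^2 + 216*x + 24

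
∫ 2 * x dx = x^2 + C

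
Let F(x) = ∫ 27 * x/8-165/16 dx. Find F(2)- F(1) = -21/4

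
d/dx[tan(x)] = cos(x)^(-2)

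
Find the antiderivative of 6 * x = 3*x^2 + C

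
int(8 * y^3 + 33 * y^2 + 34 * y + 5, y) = 2*y^4 + 11*y^3 + 17*y^2 + 5*y + C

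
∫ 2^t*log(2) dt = 2^t + C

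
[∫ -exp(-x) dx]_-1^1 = -E + exp(-1)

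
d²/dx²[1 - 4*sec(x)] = 4/cos(x) - 8/cos(x)^3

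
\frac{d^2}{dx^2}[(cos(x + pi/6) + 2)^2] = sqrt(3)*sin(2*x) - cos(2*x) - 4*cos(x + pi/6)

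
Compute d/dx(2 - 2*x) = -2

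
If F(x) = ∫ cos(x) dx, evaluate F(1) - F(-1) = 2*sin(1)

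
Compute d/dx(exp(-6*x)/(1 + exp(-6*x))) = -6*exp(6*x)/(exp(12*x) + 2*exp(6*x) + 1)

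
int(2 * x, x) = x^2 + C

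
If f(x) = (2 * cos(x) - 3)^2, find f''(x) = 12*cos(x) - 8*cos(2*x)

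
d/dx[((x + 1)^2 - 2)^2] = 4*x^3 + 12*x^2 + 4*x - 4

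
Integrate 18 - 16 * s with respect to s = -8*s^2 + 18*s + C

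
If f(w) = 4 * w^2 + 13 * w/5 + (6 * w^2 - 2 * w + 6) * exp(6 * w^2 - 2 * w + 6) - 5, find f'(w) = 72*w^3*exp(6*w^2 - 2*w + 6) - 36*w^2*exp(6*w^2 - 2*w + 6) + 88*w*exp(6*w^2 - 2*w + 6) + 8*w - 14*exp(6*w^2 - 2*w + 6) + 13/5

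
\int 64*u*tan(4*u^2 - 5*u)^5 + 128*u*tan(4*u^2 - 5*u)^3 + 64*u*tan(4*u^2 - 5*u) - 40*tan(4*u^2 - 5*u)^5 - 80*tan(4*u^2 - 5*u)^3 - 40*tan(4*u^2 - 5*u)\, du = 2*(tan(u*(4*u - 5))^2 + 2)*tan(u*(4*u - 5))^2 + C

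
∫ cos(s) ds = sin(s) + C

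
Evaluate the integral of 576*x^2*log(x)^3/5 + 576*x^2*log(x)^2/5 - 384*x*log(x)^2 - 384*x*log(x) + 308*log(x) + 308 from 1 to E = -3*(-5 + 4*E)^2 + 8*E + 3*(-5 + 4*E)^3/5 + 150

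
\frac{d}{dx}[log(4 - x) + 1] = 1/(x - 4)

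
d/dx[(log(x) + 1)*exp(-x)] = (-x*log(x) - x + 1)*exp(-x)/x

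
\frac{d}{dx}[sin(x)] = cos(x)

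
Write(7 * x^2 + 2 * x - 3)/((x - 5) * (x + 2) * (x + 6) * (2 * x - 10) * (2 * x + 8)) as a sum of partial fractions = 237/(3872*(x + 6)) - 101/(1296*(x + 4)) + 3/(224*(x + 2)) + 457/(137214*(x - 5)) + 13/(198*(x - 5)^2)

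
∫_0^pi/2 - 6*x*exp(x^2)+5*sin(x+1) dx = -3*exp(pi^2/4) + 5*cos(1) + 3 + 5*sin(1)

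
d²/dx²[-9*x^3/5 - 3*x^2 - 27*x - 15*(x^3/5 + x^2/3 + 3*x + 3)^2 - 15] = -18*x^4 - 40*x^3 - 236*x^2 - 1494*x/5 - 336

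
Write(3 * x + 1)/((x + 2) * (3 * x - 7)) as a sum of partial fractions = 24/(13*(3*x - 7)) + 5/(13*(x + 2))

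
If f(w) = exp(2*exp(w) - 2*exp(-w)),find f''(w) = (4*exp(2*exp(w) - 2*exp(-w)) - 2*exp(w + 2*exp(w) - 2*exp(-w)) + 8*exp(2*w + 2*exp(w) - 2*exp(-w)) + 2*exp(3*w + 2*exp(w) - 2*exp(-w)) + 4*exp(4*w + 2*exp(w) - 2*exp(-w)))*exp(-2*w)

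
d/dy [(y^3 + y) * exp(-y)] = (-y^3 + 3*y^2 - y + 1)*exp(-y)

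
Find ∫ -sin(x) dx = cos(x) + C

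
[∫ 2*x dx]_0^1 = 1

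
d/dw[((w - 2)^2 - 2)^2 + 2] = 4*w^3 - 24*w^2 + 40*w - 16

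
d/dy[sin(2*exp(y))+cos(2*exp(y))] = 2*sqrt(2)*exp(y)*cos(2*exp(y) + pi/4)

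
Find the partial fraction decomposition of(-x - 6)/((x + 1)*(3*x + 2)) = -16/(3*x + 2) + 5/(x + 1)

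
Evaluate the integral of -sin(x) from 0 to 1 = -1 + cos(1)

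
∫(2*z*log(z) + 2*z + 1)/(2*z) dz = (2*z + 1)*log(z)/2 + C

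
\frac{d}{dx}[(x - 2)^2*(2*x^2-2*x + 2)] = 8*x^3 - 30*x^2 + 36*x - 16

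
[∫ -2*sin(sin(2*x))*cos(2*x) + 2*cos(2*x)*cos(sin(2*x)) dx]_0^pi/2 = 0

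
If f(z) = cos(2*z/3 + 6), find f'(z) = -2*sin(2*z/3 + 6)/3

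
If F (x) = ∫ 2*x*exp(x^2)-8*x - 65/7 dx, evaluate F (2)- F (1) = -149/7 - E + exp(4)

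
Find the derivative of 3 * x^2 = 6*x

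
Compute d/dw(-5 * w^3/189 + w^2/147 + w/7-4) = -5*w^2/63 + 2*w/147 + 1/7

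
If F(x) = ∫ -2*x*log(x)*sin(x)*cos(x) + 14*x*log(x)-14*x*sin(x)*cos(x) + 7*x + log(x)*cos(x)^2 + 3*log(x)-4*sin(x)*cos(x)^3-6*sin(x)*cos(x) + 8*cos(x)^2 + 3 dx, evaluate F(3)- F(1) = -(cos(1)^2 + 10)*cos(1)^2 + (cos(3)^2 + 24)*(cos(3)^2 + 3*log(3))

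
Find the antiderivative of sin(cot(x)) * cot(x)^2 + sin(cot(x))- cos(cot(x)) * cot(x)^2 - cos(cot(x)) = sqrt(2)*sin(pi/4 + 1/tan(x)) + C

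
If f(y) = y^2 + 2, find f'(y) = 2*y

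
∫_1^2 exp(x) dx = -E + exp(2)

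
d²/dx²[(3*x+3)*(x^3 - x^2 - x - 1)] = 36*x^2 - 12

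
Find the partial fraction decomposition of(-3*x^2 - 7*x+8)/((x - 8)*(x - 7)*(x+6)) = -29/(91*(x + 6)) + 188/(13*(x - 7)) - 120/(7*(x - 8))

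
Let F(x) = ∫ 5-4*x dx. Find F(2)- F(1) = -1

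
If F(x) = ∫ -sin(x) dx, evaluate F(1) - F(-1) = 0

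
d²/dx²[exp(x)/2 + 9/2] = exp(x)/2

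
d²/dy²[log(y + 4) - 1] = -1/(y^2 + 8*y + 16)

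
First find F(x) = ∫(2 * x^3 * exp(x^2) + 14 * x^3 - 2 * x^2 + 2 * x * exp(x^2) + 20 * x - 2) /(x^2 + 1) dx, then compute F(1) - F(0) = 3*log(2) + E + 4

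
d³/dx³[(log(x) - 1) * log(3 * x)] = (4*log(x) - 8 + 2*log(3))/x^3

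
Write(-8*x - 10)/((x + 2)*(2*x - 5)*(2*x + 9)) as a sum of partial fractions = 26/(35*(2*x + 9)) - 10/(21*(2*x - 5)) - 2/(15*(x + 2))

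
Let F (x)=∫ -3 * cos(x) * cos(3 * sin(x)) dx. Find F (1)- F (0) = -sin(3*sin(1))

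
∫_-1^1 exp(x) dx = E - exp(-1)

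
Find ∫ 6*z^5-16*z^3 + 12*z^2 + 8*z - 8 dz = z^6 - 4*z^4 + 4*z^3 + 4*z^2 - 8*z + C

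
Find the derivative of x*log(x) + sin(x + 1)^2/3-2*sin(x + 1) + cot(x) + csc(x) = log(x) + sin(2*x + 2)/3 - 2*cos(x + 1) - cot(x)^2 - cot(x)*csc(x)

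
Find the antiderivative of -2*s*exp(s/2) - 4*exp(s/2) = -4*s*exp(s/2) + C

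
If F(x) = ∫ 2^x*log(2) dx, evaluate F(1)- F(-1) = 3/2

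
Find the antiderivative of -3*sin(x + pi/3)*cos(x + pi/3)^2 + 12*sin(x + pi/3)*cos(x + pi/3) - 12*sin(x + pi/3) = (cos(x + pi/3) - 2)^3 + C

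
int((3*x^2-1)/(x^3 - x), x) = log(2*x^3 - 2*x) + C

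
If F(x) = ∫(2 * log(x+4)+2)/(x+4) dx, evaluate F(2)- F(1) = -(1 + log(5))^2 + (1 + log(6))^2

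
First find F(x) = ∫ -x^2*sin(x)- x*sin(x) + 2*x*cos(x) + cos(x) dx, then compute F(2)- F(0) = 6*cos(2)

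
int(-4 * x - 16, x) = -2*x^2 - 16*x + C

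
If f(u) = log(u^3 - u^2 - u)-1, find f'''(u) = (6*u^6 - 12*u^5 + 18*u^4 + 2*u^3 - 6*u - 2)/(u^9 - 3*u^8 + 5*u^6 - 3*u^4 - u^3)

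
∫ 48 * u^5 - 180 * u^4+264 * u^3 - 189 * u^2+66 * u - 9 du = 8*u^6 - 36*u^5 + 66*u^4 - 63*u^3 + 33*u^2 - 9*u + C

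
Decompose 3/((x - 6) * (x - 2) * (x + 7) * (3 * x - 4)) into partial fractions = 81/(700*(3*x - 4)) - 1/(975*(x + 7)) - 1/(24*(x - 2)) + 3/(728*(x - 6))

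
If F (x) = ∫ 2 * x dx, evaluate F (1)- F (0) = 1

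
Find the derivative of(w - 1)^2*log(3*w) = (2*w^2*log(w) + w^2 + 2*w^2*log(3) - 2*w*log(w) - 2*w*log(3) - 2*w + 1)/w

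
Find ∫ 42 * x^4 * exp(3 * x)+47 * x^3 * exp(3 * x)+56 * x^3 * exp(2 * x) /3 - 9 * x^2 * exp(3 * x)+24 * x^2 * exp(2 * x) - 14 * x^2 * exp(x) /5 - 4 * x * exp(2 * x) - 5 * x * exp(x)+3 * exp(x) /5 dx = x*(14*x - 3)*(15*x^2*exp(2*x) + 10*x*exp(x) - 3)*exp(x)/15 + C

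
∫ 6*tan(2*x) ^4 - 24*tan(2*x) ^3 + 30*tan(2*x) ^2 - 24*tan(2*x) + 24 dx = (tan(2*x) - 2)^3 + C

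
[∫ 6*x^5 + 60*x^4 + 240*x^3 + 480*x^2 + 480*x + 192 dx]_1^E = -729 + (2 + E)^6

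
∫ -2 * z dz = -z^2 + C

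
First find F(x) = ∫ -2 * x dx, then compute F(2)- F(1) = -3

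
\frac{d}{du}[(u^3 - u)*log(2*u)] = 3*u^2*log(u) + u^2 + 3*u^2*log(2) - log(u) - 1 - log(2)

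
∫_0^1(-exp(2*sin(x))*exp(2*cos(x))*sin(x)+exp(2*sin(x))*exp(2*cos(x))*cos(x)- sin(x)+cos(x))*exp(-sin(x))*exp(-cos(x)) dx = -E - exp(-sin(1) - cos(1)) + exp(-1) + exp(cos(1) + sin(1))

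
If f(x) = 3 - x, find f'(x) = -1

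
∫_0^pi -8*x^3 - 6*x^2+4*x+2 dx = (-2*pi - 2)*(-pi + pi^3)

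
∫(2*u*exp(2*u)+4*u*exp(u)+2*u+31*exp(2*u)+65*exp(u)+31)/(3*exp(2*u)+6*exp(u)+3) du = ((exp(u) + 1)*(u^2 + 31*u + 24)/3 + exp(u))/(exp(u) + 1) + C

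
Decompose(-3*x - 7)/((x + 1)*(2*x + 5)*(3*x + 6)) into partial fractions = 2/(9*(2*x + 5)) + 1/(3*(x + 2)) - 4/(9*(x + 1))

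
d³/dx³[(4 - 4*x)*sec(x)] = 4*(x*sin(x)/cos(x) - 6*x*sin(x)/cos(x)^3 - sin(x)/cos(x) + 6*sin(x)/cos(x)^3 + 3 - 6/cos(x)^2)/cos(x)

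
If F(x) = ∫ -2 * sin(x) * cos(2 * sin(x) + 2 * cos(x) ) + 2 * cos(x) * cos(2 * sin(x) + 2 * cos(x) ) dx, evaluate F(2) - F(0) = -sin(2) + sin(2*cos(2) + 2*sin(2))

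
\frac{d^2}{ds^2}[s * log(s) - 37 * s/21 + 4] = 1/s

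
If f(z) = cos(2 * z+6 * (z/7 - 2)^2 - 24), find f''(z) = -144*z^2*cos(2*z*(3*z - 35)/49)/2401 + 240*z*cos(2*z*(3*z - 35)/49)/343 - 12*sin(2*z*(3*z - 35)/49)/49 - 100*cos(2*z*(3*z - 35)/49)/49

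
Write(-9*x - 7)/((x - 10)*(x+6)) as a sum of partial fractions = -47/(16*(x + 6)) - 97/(16*(x - 10))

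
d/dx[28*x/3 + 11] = 28/3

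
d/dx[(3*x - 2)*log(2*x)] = (3*x*log(x) + 3*x*log(2) + 3*x - 2)/x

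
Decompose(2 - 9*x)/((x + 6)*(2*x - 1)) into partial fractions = -5/(13*(2*x - 1)) - 56/(13*(x + 6))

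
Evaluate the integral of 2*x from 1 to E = -1 + exp(2)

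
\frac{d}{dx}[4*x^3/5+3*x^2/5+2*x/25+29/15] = 12*x^2/5 + 6*x/5 + 2/25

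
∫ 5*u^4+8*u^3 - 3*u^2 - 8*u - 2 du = u^5 + 2*u^4 - u^3 - 4*u^2 - 2*u + C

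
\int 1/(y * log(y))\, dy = log(4*log(y)) + C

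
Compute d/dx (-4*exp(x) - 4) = -4*exp(x)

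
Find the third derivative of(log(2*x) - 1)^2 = (4*log(x) - 10 + 4*log(2))/x^3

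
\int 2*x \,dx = x^2 + C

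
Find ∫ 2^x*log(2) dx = 2^x + C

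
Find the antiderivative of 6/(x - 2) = 6*log(x - 2) + C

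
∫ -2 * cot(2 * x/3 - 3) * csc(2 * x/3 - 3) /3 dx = csc(2*x/3 - 3) + C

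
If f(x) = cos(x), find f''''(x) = cos(x)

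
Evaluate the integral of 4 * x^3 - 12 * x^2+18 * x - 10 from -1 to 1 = -28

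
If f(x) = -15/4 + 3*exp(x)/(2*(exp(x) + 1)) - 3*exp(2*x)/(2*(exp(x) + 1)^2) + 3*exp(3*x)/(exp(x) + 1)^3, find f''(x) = (-15*exp(4*x) + 45*exp(3*x) - 9*exp(2*x) + 3*exp(x))/(2*exp(5*x) + 10*exp(4*x) + 20*exp(3*x) + 20*exp(2*x) + 10*exp(x) + 2)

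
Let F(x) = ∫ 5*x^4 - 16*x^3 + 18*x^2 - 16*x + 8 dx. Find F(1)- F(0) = 3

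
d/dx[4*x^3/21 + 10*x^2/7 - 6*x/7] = 4*x^2/7 + 20*x/7 - 6/7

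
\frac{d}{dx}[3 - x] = -1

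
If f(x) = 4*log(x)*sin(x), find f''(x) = 4*(-x^2*log(x)*sin(x) + 2*x*cos(x) - sin(x))/x^2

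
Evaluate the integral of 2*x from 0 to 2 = 4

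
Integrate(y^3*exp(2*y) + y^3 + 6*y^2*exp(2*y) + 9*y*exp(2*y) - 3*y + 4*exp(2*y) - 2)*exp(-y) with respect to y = 2*(y + 1)^3*sinh(y) + C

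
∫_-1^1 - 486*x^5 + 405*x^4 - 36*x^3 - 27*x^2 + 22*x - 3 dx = 138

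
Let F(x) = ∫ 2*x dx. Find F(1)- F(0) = 1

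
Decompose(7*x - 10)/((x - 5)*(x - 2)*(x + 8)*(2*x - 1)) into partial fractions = -52/(459*(2*x - 1)) + 33/(1105*(x + 8)) - 2/(45*(x - 2)) + 25/(351*(x - 5))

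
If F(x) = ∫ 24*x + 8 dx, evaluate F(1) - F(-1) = 16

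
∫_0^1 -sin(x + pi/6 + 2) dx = cos(pi/6 + 3) - cos(pi/6 + 2)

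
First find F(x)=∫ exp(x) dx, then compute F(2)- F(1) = -E + exp(2)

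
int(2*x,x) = x^2 + C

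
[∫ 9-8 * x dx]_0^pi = (-2 + pi)*(1 - 4*pi) + 2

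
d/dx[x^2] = 2*x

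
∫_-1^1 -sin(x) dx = 0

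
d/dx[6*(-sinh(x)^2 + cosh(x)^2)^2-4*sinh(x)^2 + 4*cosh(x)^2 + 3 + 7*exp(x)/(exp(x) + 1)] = 7*exp(x)/(exp(2*x) + 2*exp(x) + 1)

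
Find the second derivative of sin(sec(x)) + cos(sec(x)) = sqrt(2)*(-sin(x)^2*sin(pi/4 + 1/cos(x))/cos(x) + sin(x)^2*cos(pi/4 + 1/cos(x)) + cos(pi/4 + 1/cos(x)))/cos(x)^3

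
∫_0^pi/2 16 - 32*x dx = -(-1 + 2*pi)^2 + 1 + 4*pi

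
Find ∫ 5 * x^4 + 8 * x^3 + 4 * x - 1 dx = x^5 + 2*x^4 + 2*x^2 - x + C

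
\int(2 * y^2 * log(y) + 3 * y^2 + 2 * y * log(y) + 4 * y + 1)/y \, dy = (y + 1)^2*(log(y) + 1) + C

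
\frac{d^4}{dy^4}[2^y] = 2^y*log(2)^4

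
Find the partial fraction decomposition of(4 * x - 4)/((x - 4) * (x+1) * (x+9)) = -5/(13*(x + 9)) + 1/(5*(x + 1)) + 12/(65*(x - 4))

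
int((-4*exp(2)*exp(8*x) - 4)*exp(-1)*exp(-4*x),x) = -2*sinh(4*x + 1) + C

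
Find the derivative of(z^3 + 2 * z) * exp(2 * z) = 2*z^3*exp(2*z) + 3*z^2*exp(2*z) + 4*z*exp(2*z) + 2*exp(2*z)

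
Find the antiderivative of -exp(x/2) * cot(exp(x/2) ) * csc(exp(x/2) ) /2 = csc(exp(x/2)) + C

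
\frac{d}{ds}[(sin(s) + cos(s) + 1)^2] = 2*cos(2*s) + 2*sqrt(2)*cos(s + pi/4)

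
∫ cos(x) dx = sin(x) + C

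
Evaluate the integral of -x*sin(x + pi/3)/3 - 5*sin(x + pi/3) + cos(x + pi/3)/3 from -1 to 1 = -5*sqrt(3)*sin(1) + cos(1)/3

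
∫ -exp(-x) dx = exp(-x) + C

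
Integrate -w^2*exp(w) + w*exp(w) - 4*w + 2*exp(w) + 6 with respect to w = -(exp(w) + 2)*(w^2 - 3*w + 1) + C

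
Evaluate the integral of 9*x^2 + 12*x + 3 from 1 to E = -12 + 3*E*(1 + E)^2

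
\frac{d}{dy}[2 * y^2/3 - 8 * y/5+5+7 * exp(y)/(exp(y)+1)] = (20*y*exp(2*y) + 40*y*exp(y) + 20*y - 24*exp(2*y) + 57*exp(y) - 24)/(15*exp(2*y) + 30*exp(y) + 15)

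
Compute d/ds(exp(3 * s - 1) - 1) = 3*exp(3*s - 1)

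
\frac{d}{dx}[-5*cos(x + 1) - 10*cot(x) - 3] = 5*sin(x + 1) + 10/sin(x)^2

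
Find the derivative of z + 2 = 1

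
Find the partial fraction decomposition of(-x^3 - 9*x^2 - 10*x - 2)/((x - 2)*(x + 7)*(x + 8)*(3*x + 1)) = -1/(322*(3*x + 1)) - 7/(115*(x + 8)) - 1/(6*(x + 7)) - 11/(105*(x - 2))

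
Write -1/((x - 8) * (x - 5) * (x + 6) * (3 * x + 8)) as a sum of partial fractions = -27/(7360*(3*x + 8)) + 1/(1540*(x + 6)) + 1/(759*(x - 5)) - 1/(1344*(x - 8))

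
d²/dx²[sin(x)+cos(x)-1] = -sin(x) - cos(x)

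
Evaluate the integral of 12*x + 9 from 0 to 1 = 15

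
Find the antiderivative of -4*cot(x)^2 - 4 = 4*cot(x) + C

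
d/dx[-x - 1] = -1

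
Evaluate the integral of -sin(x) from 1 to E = cos(E) - cos(1)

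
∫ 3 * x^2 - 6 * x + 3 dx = x^3 - 3*x^2 + 3*x + C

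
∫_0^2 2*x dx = 4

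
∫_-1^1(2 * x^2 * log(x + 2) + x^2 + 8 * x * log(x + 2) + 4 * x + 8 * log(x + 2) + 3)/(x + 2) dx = 8*log(3)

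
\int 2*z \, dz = z^2 + C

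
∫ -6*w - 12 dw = -3*w^2 - 12*w + C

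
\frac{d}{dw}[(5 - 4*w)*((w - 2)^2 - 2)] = -12*w^2 + 42*w - 28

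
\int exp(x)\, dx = exp(x) + C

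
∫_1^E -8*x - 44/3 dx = -44*E/3 - 4*exp(2) + 56/3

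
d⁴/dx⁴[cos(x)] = cos(x)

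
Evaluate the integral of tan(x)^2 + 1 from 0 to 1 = tan(1)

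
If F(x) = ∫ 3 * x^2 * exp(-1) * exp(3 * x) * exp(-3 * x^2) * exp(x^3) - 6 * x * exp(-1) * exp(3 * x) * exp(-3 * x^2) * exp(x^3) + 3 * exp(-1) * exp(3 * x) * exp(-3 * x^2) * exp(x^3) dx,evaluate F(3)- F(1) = -1 + exp(8)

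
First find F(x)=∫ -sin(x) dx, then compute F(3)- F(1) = cos(3) - cos(1)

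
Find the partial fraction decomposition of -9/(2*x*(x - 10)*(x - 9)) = 1/(2*(x - 9)) - 9/(20*(x - 10)) - 1/(20*x)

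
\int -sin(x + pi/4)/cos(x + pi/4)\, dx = log(2*cos(x + pi/4)) + C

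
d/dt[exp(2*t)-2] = 2*exp(2*t)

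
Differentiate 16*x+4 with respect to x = 16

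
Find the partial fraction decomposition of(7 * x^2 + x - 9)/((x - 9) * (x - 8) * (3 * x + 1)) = -11/(100*(3*x + 1)) - 447/(25*(x - 8)) + 81/(4*(x - 9))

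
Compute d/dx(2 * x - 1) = 2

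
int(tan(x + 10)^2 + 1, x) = tan(x + 10) + C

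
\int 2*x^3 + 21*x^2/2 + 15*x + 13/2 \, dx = x^4/2 + 7*x^3/2 + 15*x^2/2 + 13*x/2 + C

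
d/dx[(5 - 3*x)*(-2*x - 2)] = 12*x - 4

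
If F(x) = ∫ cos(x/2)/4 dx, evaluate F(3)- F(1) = -sin(1/2)/2 + sin(3/2)/2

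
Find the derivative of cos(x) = -sin(x)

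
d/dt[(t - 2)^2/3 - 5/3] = 2*t/3 - 4/3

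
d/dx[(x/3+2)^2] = 2*x/9 + 4/3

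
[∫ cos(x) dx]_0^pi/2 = 1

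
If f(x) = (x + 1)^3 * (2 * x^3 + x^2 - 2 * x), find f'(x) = 12*x^5 + 35*x^4 + 28*x^3 - 3*x^2 - 10*x - 2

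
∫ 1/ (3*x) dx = log(x)/3 + C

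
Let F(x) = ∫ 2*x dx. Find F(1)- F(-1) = 0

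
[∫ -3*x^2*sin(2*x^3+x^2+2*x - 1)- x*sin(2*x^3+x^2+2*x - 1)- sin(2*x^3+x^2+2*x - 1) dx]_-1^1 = 0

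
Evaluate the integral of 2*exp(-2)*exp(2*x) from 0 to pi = -exp(-2) + exp(-2 + 2*pi)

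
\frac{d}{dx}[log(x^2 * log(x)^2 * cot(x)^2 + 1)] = 2*x*(-x*log(x)*tan(x) - x*log(x)/tan(x) + log(x) + 1)*log(x)/(x^2*log(x)^2 + tan(x)^2)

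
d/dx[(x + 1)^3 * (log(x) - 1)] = (3*x^3*log(x) - 2*x^3 + 6*x^2*log(x) - 3*x^2 + 3*x*log(x) + 1)/x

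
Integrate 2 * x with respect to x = x^2 + C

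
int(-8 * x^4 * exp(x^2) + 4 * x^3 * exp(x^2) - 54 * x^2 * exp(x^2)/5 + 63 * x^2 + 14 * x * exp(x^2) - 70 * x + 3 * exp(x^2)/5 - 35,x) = 21*x^3 - 35*x^2 - 35*x + (-20*x^3 + 10*x^2 + 3*x + 25)*exp(x^2)/5 + C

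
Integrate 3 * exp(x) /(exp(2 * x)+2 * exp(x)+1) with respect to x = 3*exp(x)/(exp(x) + 1) + C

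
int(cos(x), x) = sin(x) + C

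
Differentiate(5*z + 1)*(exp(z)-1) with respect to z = 5*z*exp(z) + 6*exp(z) - 5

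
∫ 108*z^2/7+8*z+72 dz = 36*z^3/7 + 4*z^2 + 72*z + C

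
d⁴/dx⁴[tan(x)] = 24*tan(x)^5 + 40*tan(x)^3 + 16*tan(x)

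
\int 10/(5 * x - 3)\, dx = 2*log(5*x - 3) + C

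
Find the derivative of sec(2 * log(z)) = 2*tan(2*log(z))*sec(2*log(z))/z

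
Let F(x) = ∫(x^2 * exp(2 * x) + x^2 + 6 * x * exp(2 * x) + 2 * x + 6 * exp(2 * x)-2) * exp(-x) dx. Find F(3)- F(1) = -7*E - 23*exp(-3) + 7*exp(-1) + 23*exp(3)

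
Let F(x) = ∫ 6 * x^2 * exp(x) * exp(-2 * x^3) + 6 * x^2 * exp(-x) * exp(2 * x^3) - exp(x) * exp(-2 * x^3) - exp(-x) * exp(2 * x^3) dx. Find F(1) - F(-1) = -2*exp(-1) + 2*E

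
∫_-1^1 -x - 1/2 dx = -1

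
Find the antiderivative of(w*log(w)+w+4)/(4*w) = (w + 4)*log(w)/4 + C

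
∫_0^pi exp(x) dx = -1 + exp(pi)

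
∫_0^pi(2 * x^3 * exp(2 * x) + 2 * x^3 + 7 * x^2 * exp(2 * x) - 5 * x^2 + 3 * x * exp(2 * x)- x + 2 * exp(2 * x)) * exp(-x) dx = (-exp(-pi) + exp(pi))*(1 + pi + pi^2 + 2*pi^3)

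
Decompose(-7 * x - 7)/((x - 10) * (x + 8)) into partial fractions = -49/(18*(x + 8)) - 77/(18*(x - 10))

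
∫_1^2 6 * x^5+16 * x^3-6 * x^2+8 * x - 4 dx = 117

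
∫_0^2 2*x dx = 4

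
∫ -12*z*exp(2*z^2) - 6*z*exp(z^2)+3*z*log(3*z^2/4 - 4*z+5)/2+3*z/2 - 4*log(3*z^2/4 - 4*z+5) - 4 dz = (3*z^2 - 16*z + 20)*log(3*z^2/4 - 4*z + 5)/4 - 3*exp(2*z^2) - 3*exp(z^2) + C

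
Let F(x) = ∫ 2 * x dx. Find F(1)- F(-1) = 0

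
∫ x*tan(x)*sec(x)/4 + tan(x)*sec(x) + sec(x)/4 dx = (x/4 + 1)*sec(x) + C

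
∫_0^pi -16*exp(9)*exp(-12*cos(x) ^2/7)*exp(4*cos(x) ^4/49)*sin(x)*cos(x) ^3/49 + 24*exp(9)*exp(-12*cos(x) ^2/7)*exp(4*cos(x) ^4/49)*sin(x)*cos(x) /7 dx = 0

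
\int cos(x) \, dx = sin(x) + C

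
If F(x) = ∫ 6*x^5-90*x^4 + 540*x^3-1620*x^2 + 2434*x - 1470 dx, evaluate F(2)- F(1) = -69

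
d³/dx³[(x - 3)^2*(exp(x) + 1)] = x^2*exp(x) - 3*exp(x)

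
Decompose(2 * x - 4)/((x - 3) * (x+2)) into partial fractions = 8/(5*(x + 2)) + 2/(5*(x - 3))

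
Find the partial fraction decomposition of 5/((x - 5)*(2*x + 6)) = -5/(16*(x + 3)) + 5/(16*(x - 5))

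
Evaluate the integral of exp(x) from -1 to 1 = E - exp(-1)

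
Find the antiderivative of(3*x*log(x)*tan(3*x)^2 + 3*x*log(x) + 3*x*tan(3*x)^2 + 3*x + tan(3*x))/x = (log(x) + 1)*tan(3*x) + C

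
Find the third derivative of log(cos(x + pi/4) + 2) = (2*sin(x + pi/4) - cos(2*x))/(cos(x + pi/4) + 2)^3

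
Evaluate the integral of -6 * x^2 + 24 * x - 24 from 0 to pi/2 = -16 - 2*(-2 + pi/2)^3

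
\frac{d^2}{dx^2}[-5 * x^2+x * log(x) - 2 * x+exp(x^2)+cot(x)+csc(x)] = (4*x^3*exp(x^2) + 2*x*exp(x^2) - 10*x - x/sin(x) + 2*x*cos(x)/sin(x)^3 + 2*x/sin(x)^3 + 1)/x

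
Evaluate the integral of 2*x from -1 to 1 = 0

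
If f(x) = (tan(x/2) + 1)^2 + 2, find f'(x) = (sin(x/2)/cos(x/2) + 1)/cos(x/2)^2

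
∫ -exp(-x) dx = exp(-x) + C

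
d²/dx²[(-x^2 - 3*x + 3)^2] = 12*x^2 + 36*x + 6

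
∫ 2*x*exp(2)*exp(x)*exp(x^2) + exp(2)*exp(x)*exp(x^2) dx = exp(x^2 + x + 2) + C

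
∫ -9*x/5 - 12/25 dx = -9*x^2/10 - 12*x/25 + C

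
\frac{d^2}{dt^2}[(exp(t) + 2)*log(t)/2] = (t^2*exp(t)*log(t) + 2*t*exp(t) - exp(t) - 2)/(2*t^2)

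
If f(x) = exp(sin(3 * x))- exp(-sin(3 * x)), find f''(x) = 9*(-exp(2*sin(3*x))*sin(3*x) + exp(2*sin(3*x))*cos(3*x)^2 - sin(3*x) - cos(3*x)^2)*exp(-sin(3*x))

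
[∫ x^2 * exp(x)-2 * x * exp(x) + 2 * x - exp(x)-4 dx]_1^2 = -exp(2) - 1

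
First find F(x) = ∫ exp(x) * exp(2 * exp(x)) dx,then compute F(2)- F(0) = -exp(2)/2 + exp(2*exp(2))/2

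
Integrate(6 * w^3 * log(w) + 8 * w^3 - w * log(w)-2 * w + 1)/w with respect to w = (log(w) + 1)*(2*w^3 - w + 1) + C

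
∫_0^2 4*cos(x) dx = 4*sin(2)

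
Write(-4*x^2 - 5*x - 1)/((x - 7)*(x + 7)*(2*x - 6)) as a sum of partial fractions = -81/(140*(x + 7)) + 13/(20*(x - 3)) - 29/(14*(x - 7))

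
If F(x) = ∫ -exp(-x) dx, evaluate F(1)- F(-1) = -E + exp(-1)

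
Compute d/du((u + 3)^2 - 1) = 2*u + 6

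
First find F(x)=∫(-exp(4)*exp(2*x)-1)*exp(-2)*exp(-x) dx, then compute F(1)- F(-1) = -exp(3) - exp(-1) + exp(-3) + E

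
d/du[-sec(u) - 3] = -tan(u)*sec(u)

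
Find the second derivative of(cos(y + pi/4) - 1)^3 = -6*sin(2*y) + 9*sin(3*y + pi/4)/4 - 15*cos(y + pi/4)/4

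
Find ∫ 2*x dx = x^2 + C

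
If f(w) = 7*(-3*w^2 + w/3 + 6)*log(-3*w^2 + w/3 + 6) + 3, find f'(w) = -42*w*log(-3*w^2 + w/3 + 6) - 42*w + 7*log(-3*w^2 + w/3 + 6)/3 + 7/3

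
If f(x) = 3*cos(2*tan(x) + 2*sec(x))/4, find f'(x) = -3*sin(2*tan(x) + 2*sec(x))*tan(x)^2/2 - 3*sin(2*tan(x) + 2*sec(x))*tan(x)*sec(x)/2 - 3*sin(2*tan(x) + 2*sec(x))/2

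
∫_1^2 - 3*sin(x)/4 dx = -3*cos(1)/4 + 3*cos(2)/4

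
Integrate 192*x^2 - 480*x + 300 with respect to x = 64*x^3 - 240*x^2 + 300*x + C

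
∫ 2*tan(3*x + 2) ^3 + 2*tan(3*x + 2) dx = tan(3*x + 2)^2/3 + C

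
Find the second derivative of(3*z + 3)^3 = 162*z + 162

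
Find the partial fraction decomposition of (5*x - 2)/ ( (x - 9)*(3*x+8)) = 46/(35*(3*x + 8)) + 43/(35*(x - 9))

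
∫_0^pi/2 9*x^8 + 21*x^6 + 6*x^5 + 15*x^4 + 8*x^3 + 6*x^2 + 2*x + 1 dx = pi/2 + pi^3/8 + (pi/2 + pi^3/8)^2 + (pi/2 + pi^3/8)^3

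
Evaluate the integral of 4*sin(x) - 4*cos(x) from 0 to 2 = -4*sin(2) - 4*cos(2) + 4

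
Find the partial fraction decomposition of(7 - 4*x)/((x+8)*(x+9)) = -43/(x + 9) + 39/(x + 8)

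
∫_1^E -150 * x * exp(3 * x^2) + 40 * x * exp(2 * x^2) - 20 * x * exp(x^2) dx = -25*exp(3*exp(2)) - 10*exp(exp(2)) - 10*exp(2) + 10*E + 25*exp(3) + 10*exp(2*exp(2))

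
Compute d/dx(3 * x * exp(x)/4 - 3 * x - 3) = 3*x*exp(x)/4 + 3*exp(x)/4 - 3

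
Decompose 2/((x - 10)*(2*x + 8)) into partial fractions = -1/(14*(x + 4)) + 1/(14*(x - 10))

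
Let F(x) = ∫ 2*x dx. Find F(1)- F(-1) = 0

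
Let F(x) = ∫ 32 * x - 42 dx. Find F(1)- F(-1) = -84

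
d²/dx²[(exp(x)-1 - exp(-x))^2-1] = (4*exp(4*x) - 2*exp(3*x) + 2*exp(x) + 4)*exp(-2*x)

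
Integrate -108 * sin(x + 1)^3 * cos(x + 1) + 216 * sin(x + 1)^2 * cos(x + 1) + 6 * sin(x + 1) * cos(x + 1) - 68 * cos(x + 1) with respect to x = (-27*sin(x + 1)^3 + 72*sin(x + 1)^2 + 3*sin(x + 1) - 68)*sin(x + 1) + C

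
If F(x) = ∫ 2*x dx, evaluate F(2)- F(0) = 4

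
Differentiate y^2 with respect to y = 2*y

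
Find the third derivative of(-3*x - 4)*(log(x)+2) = (3*x - 8)/x^3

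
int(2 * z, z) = z^2 + C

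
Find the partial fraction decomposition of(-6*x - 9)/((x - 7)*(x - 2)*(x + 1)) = -1/(8*(x + 1)) + 7/(5*(x - 2)) - 51/(40*(x - 7))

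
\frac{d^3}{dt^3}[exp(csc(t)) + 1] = (1 + 3/sin(t) - 6/sin(t)^2 - 6/sin(t)^3 - cos(t)^2/sin(t)^4)*exp(1/sin(t))*cos(t)/sin(t)^2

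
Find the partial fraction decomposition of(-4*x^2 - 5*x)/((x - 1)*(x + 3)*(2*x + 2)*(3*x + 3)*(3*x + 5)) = 75/(256*(3*x + 5)) - 7/(128*(x + 3)) - 1/(32*(x + 1)) - 1/(48*(x + 1)^2) - 3/(256*(x - 1))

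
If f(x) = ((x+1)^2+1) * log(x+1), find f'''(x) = (2*x^2 + 4*x + 4)/(x^3 + 3*x^2 + 3*x + 1)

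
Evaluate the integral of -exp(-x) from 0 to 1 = -1 + exp(-1)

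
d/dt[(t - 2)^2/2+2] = t - 2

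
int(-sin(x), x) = cos(x) + C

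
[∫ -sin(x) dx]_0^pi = -2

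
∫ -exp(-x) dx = exp(-x) + C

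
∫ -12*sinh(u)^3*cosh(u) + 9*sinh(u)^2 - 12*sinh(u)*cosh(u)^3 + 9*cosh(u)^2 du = 9*sinh(2*u)/2 - 3*cosh(4*u)/4 + C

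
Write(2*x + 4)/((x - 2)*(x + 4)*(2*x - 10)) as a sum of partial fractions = -1/(27*(x + 4)) - 2/(9*(x - 2)) + 7/(27*(x - 5))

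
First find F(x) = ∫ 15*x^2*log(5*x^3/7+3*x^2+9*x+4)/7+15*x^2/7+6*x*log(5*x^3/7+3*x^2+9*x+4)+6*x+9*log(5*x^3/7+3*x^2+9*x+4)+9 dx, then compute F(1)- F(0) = -4*log(4) + 117*log(117/7)/7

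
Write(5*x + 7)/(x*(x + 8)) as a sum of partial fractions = 33/(8*(x + 8)) + 7/(8*x)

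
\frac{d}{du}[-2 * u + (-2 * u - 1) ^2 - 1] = 8*u + 2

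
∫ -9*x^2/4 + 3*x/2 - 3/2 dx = -3*x^3/4 + 3*x^2/4 - 3*x/2 + C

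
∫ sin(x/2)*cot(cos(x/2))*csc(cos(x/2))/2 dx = csc(cos(x/2)) + C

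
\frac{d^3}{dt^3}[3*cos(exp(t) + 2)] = 3*(exp(2*t)*sin(exp(t) + 2) - 3*exp(t)*cos(exp(t) + 2) - sin(exp(t) + 2))*exp(t)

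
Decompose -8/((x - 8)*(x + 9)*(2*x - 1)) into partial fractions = 32/(285*(2*x - 1)) - 8/(323*(x + 9)) - 8/(255*(x - 8))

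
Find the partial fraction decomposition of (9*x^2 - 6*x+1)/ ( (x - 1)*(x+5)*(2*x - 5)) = 169/(45*(2*x - 5)) + 128/(45*(x + 5)) - 2/(9*(x - 1))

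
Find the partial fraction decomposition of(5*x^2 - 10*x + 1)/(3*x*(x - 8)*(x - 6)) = -121/(36*(x - 6)) + 241/(48*(x - 8)) + 1/(144*x)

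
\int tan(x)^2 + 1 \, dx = tan(x) + C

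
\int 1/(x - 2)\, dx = log(12 - 6*x) + C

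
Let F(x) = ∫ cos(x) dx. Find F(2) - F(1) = -sin(1) + sin(2)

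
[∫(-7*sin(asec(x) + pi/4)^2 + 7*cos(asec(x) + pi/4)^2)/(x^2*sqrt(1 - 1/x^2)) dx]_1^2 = -7/2 + 7*(sqrt(2)/4 + sqrt(6)/4)*(-sqrt(6)/4 + sqrt(2)/4)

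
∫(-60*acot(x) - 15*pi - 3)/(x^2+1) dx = 15*(4*acot(x) + pi)^2/8 + 3*acot(x) + C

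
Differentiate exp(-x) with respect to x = -exp(-x)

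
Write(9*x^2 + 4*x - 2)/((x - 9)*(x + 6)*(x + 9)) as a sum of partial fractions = 691/(54*(x + 9)) - 298/(45*(x + 6)) + 763/(270*(x - 9))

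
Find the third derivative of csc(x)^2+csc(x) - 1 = (1 + 8/sin(x) - 6/sin(x)^2 - 24/sin(x)^3)*cos(x)/sin(x)^2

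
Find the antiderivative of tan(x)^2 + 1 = tan(x) + C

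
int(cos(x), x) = sin(x) + C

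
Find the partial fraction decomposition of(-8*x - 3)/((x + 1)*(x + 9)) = -69/(8*(x + 9)) + 5/(8*(x + 1))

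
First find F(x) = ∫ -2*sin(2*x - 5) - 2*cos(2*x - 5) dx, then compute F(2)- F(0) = -cos(5) + cos(1) + sin(1) - sin(5)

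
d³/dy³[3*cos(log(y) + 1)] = (-3*sin(log(y) + 1) + 9*cos(log(y) + 1))/y^3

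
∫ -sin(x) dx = cos(x) + C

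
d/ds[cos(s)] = -sin(s)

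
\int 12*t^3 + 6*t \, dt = 3*t^4 + 3*t^2 + C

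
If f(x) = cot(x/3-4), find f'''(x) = -2*cot(x/3 - 4)^4/9 - 8*cot(x/3 - 4)^2/27 - 2/27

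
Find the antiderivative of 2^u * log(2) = 2^u + C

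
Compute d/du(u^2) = 2*u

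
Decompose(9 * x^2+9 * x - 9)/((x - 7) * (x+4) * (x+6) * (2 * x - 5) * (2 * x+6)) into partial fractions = -62/(2431*(2*x - 5)) + 87/(884*(x + 6)) - 9/(52*(x + 4)) + 3/(44*(x + 3)) + 1/(52*(x - 7))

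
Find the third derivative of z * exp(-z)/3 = (3 - z)*exp(-z)/3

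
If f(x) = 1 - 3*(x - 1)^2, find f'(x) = 6 - 6*x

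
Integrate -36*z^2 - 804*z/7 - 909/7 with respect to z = -12*z^3 - 402*z^2/7 - 909*z/7 + C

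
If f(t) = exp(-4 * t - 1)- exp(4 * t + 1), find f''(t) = (16 - 16*exp(8*t + 2))*exp(-4*t - 1)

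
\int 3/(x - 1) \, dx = 3*log(x - 1) + C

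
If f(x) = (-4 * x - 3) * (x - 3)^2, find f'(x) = -12*x^2 + 42*x - 18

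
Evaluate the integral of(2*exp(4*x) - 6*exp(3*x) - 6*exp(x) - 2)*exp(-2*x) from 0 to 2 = -9 + (-3 - exp(-2) + exp(2))^2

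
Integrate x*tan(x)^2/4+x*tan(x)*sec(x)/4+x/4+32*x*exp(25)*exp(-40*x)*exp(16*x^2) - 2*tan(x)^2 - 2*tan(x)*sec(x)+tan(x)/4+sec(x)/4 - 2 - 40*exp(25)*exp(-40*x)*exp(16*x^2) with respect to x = (x/4 - 2)*(tan(x) + sec(x)) + exp((4*x - 5)^2) + C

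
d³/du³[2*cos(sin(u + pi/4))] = 6*sin(u + pi/4)*cos(u + pi/4)*cos(sin(u + pi/4)) + 2*sin(sin(u + pi/4))*cos(u + pi/4)^3 + 2*sin(sin(u + pi/4))*cos(u + pi/4)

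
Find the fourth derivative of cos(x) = cos(x)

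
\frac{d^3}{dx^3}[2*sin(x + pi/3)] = -2*cos(x + pi/3)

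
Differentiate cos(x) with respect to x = -sin(x)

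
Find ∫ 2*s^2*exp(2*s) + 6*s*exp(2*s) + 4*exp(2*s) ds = (s + 1)^2*exp(2*s) + C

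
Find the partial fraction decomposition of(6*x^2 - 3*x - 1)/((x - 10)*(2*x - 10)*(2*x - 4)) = 17/(96*(x - 2)) - 67/(30*(x - 5)) + 569/(160*(x - 10))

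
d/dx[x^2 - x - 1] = 2*x - 1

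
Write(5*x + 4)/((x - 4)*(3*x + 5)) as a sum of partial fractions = 13/(17*(3*x + 5)) + 24/(17*(x - 4))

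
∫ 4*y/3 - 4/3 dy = 2*y^2/3 - 4*y/3 + C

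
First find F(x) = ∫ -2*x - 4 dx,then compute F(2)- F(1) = -7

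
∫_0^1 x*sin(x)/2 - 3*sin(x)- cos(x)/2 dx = -3 + 5*cos(1)/2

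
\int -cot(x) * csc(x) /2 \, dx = csc(x)/2 + C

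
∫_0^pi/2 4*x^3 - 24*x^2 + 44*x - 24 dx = -9 + (-1 + (-2 + pi/2)^2)^2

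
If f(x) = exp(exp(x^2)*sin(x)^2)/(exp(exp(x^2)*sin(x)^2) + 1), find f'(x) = (-x*cos(2*x) + x + sin(2*x))*exp(x^2)*exp((1 - cos(2*x))*exp(x^2)/2)/(exp(exp(x^2)*sin(x)^2) + 1)^2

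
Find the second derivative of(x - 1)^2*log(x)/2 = (2*x^2*log(x) + 3*x^2 - 2*x - 1)/(2*x^2)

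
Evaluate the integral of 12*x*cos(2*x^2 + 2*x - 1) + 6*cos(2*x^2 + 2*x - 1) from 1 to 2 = 3*sin(11) - 3*sin(3)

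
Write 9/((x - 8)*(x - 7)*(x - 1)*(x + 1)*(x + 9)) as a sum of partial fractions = 9/(21760*(x + 9)) - 1/(128*(x + 1)) + 3/(280*(x - 1)) - 3/(256*(x - 7)) + 1/(119*(x - 8))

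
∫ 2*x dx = x^2 + C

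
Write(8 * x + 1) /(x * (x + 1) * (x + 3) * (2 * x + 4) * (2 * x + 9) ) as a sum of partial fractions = -8/(27*(2*x + 9)) + 23/(36*(x + 3)) - 3/(4*(x + 2)) + 1/(4*(x + 1)) + 1/(108*x)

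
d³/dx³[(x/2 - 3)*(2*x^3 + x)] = 24*x - 36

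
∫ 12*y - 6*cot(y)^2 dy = 6*y^2 + 6*y + 6/tan(y) + C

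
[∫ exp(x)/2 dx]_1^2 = -E/2 + exp(2)/2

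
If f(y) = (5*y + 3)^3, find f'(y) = 375*y^2 + 450*y + 135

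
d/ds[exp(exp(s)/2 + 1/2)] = exp(s + exp(s)/2 + 1/2)/2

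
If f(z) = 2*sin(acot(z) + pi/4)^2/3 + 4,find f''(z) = (8*z*sin(acot(z) + pi/4)*cos(acot(z) + pi/4) - 4*sin(acot(z) + pi/4)^2 + 4*cos(acot(z) + pi/4)^2)/(3*z^4 + 6*z^2 + 3)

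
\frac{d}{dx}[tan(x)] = cos(x)^(-2)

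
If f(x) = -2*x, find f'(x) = -2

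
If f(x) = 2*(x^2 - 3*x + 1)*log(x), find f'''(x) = (4*x^2 + 6*x + 4)/x^3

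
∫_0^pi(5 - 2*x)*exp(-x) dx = (-3 + 2*pi)*exp(-pi) + 3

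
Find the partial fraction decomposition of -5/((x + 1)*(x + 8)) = 5/(7*(x + 8)) - 5/(7*(x + 1))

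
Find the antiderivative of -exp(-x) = exp(-x) + C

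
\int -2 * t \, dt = -t^2 + C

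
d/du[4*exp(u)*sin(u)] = 4*sqrt(2)*exp(u)*sin(u + pi/4)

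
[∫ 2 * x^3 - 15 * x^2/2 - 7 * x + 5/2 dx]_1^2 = -18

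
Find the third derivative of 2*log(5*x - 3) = 500/(125*x^3 - 225*x^2 + 135*x - 27)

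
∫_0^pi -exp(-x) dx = -1 + exp(-pi)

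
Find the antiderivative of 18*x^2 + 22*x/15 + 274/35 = 6*x^3 + 11*x^2/15 + 274*x/35 + C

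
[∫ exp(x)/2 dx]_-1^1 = -exp(-1)/2 + E/2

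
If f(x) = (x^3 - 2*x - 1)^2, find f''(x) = 30*x^4 - 48*x^2 - 12*x + 8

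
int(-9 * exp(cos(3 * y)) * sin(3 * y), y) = 3*exp(cos(3*y)) + C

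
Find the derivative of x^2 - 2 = 2*x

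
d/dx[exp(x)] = exp(x)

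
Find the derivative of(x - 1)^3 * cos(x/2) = (x - 1)^2*(-x*sin(x/2)/2 + sin(x/2)/2 + 3*cos(x/2))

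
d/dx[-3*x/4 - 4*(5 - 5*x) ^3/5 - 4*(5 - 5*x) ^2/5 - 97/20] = 300*x^2 - 640*x + 1357/4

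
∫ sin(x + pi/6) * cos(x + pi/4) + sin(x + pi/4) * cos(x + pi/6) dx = sin(x + pi/6)*sin(x + pi/4) + C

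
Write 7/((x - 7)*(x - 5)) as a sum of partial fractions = -7/(2*(x - 5)) + 7/(2*(x - 7))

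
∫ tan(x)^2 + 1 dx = tan(x) + C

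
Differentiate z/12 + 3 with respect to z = 1/12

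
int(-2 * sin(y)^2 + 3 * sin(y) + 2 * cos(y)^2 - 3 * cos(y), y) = sin(2*y) - 3*sqrt(2)*sin(y + pi/4) + C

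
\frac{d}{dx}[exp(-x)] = -exp(-x)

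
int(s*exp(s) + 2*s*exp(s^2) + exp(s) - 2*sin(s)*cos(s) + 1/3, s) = s*exp(s) + s/3 + exp(s^2) + cos(s)^2 + C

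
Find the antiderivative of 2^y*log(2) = 2^y + C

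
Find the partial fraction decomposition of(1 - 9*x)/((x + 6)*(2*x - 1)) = -7/(13*(2*x - 1)) - 55/(13*(x + 6))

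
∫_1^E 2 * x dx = -1 + exp(2)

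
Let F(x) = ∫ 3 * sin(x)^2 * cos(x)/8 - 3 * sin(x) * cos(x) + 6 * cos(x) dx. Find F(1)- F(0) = (-2 + sin(1)/2)^3 + 8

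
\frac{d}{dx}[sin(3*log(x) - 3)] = 3*cos(3*log(x) - 3)/x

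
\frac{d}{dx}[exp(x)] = exp(x)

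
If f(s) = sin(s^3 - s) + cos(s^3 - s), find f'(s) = sqrt(2)*(3*s^2 - 1)*cos(s^3 - s + pi/4)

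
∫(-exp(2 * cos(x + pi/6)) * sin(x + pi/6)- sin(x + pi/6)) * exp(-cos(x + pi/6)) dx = 2*sinh(cos(x + pi/6)) + C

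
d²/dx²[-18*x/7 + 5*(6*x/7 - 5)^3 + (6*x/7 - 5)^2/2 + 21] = 6480*x/343 - 5364/49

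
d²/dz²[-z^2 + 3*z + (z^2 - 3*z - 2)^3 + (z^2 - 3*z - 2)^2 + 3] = 30*z^4 - 180*z^3 + 264*z^2 + 18*z - 76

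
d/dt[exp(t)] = exp(t)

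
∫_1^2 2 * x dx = 3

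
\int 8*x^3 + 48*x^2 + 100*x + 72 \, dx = 2*x^4 + 16*x^3 + 50*x^2 + 72*x + C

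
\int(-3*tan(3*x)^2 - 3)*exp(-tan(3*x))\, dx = exp(-tan(3*x)) + C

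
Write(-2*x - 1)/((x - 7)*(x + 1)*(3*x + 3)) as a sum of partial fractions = 5/(64*(x + 1)) - 1/(24*(x + 1)^2) - 5/(64*(x - 7))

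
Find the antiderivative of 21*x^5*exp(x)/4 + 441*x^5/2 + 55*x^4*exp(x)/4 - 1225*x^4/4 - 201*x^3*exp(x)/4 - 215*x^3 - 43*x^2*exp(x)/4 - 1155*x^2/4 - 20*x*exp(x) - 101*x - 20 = x*(3*x - 8)*(7*x^2 + 2*x + 5)*(7*x^2 + x*exp(x) + 5*x + 2)/4 + C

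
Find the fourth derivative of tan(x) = 24*tan(x)^5 + 40*tan(x)^3 + 16*tan(x)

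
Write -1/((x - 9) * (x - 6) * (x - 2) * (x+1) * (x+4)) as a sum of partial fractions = -1/(2340*(x + 4)) + 1/(630*(x + 1)) - 1/(504*(x - 2)) + 1/(840*(x - 6)) - 1/(2730*(x - 9))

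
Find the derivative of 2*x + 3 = 2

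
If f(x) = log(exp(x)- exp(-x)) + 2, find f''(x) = -4*exp(2*x)/(exp(4*x) - 2*exp(2*x) + 1)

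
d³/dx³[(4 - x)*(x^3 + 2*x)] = 24 - 24*x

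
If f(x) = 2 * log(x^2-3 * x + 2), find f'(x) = (4*x - 6)/(x^2 - 3*x + 2)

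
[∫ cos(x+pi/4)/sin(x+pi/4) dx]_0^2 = log(sin(pi/4 + 2)) + log(2)/2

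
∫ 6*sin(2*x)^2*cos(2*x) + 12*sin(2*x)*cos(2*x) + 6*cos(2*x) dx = (sin(2*x) + 1)^3 + C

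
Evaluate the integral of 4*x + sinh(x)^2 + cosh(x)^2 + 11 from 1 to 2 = -sinh(2)/2 + sinh(4)/2 + 17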